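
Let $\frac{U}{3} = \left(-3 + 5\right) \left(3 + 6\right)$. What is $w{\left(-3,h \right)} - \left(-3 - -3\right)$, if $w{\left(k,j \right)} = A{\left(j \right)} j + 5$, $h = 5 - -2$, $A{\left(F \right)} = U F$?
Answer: $2651$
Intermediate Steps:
$U = 54$ ($U = 3 \left(-3 + 5\right) \left(3 + 6\right) = 3 \cdot 2 \cdot 9 = 3 \cdot 18 = 54$)
$A{\left(F \right)} = 54 F$
$h = 7$ ($h = 5 + 2 = 7$)
$w{\left(k,j \right)} = 5 + 54 j^{2}$ ($w{\left(k,j \right)} = 54 j j + 5 = 54 j^{2} + 5 = 5 + 54 j^{2}$)
$w{\left(-3,h \right)} - \left(-3 - -3\right) = \left(5 + 54 \cdot 7^{2}\right) - \left(-3 - -3\right) = \left(5 + 54 \cdot 49\right) - \left(-3 + 3\right) = \left(5 + 2646\right) - 0 = 2651 + 0 = 2651$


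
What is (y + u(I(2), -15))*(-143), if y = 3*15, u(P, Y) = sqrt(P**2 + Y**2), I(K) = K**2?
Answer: -6435 - 143*sqrt(241) ≈ -8655.0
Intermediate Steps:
y = 45
(y + u(I(2), -15))*(-143) = (45 + sqrt((2**2)**2 + (-15)**2))*(-143) = (45 + sqrt(4**2 + 225))*(-143) = (45 + sqrt(16 + 225))*(-143) = (45 + sqrt(241))*(-143) = -6435 - 143*sqrt(241)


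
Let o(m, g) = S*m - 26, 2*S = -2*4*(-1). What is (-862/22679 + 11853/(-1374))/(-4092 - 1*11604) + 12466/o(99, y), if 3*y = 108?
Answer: 1016208004931101/30161302852320 ≈ 33.692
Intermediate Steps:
y = 36 (y = (1/3)*108 = 36)
S = 4 (S = (-2*4*(-1))/2 = (-8*(-1))/2 = (1/2)*8 = 4)
o(m, g) = -26 + 4*m (o(m, g) = 4*m - 26 = -26 + 4*m)
(-862/22679 + 11853/(-1374))/(-4092 - 1*11604) + 12466/o(99, y) = (-862/22679 + 11853/(-1374))/(-4092 - 1*11604) + 12466/(-26 + 4*99) = (-862*1/22679 + 11853*(-1/1374))/(-4092 - 11604) + 12466/(-26 + 396) = (-862/22679 - 3951/458)/(-15696) + 12466/370 = -89999525/10386982*(-1/15696) + 12466*(1/370) = 89999525/163034069472 + 6233/185 = 1016208004931101/30161302852320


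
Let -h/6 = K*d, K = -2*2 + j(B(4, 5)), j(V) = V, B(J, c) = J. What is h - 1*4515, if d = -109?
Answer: -4515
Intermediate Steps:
K = 0 (K = -2*2 + 4 = -4 + 4 = 0)
h = 0 (h = -0*(-109) = -6*0 = 0)
h - 1*4515 = 0 - 1*4515 = 0 - 4515 = -4515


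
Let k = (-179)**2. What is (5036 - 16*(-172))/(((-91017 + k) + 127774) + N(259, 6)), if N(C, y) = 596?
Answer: 3894/34697 ≈ 0.11223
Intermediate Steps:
k = 32041
(5036 - 16*(-172))/(((-91017 + k) + 127774) + N(259, 6)) = (5036 - 16*(-172))/(((-91017 + 32041) + 127774) + 596) = (5036 + 2752)/((-58976 + 127774) + 596) = 7788/(68798 + 596) = 7788/69394 = 7788*(1/69394) = 3894/34697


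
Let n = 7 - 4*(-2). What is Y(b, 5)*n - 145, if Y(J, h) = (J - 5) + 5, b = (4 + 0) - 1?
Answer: -100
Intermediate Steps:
b = 3 (b = 4 - 1 = 3)
Y(J, h) = J (Y(J, h) = (-5 + J) + 5 = J)
n = 15 (n = 7 + 8 = 15)
Y(b, 5)*n - 145 = 3*15 - 145 = 45 - 145 = -100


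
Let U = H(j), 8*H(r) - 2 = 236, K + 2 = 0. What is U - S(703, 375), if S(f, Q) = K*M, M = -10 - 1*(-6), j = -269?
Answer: 87/4 ≈ 21.750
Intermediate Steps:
K = -2 (K = -2 + 0 = -2)
H(r) = 119/4 (H(r) = ¼ + (⅛)*236 = ¼ + 59/2 = 119/4)
M = -4 (M = -10 + 6 = -4)
U = 119/4 ≈ 29.750
S(f, Q) = 8 (S(f, Q) = -2*(-4) = 8)
U - S(703, 375) = 119/4 - 1*8 = 119/4 - 8 = 87/4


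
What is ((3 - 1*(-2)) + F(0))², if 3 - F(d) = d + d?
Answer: 64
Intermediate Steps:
F(d) = 3 - 2*d (F(d) = 3 - (d + d) = 3 - 2*d)
((3 - 1*(-2)) + F(0))² = ((3 - 1*(-2)) + (3 - 2*0))² = ((3 + 2) + (3 + 0))² = (5 + 3)² = 8² = 64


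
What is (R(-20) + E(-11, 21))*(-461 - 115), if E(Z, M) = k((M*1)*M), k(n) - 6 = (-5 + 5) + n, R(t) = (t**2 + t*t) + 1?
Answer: -718848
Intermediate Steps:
R(t) = 1 + 2*t**2 (R(t) = (t**2 + t**2) + 1 = 2*t**2 + 1 = 1 + 2*t**2)
k(n) = 6 + n (k(n) = 6 + ((-5 + 5) + n) = 6 + (0 + n) = 6 + n)
E(Z, M) = 6 + M**2 (E(Z, M) = 6 + (M*1)*M = 6 + M*M = 6 + M**2)
(R(-20) + E(-11, 21))*(-461 - 115) = ((1 + 2*(-20)**2) + (6 + 21**2))*(-461 - 115) = ((1 + 2*400) + (6 + 441))*(-576) = ((1 + 800) + 447)*(-576) = (801 + 447)*(-576) = 1248*(-576) = -718848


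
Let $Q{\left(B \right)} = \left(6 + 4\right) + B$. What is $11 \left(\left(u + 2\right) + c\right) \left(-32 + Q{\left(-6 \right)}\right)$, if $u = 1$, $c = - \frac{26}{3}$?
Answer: $\frac{5236}{3} \approx 1745.3$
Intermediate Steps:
$c = - \frac{26}{3}$ ($c = \left(-26\right) \frac{1}{3} = - \frac{26}{3} \approx -8.6667$)
$Q{\left(B \right)} = 10 + B$
$11 \left(\left(u + 2\right) + c\right) \left(-32 + Q{\left(-6 \right)}\right) = 11 \left(\left(1 + 2\right) - \frac{26}{3}\right) \left(-32 + \left(10 - 6\right)\right) = 11 \left(3 - \frac{26}{3}\right) \left(-32 + 4\right) = 11 \left(- \frac{17}{3}\right) \left(-28\right) = \left(- \frac{187}{3}\right) \left(-28\right) = \frac{5236}{3}$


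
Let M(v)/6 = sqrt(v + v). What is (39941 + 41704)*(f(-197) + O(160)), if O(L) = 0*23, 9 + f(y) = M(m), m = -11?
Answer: -734805 + 489870*I*sqrt(22) ≈ -7.3481e+5 + 2.2977e+6*I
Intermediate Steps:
M(v) = 6*sqrt(2)*sqrt(v) (M(v) = 6*sqrt(v + v) = 6*sqrt(2*v) = 6*(sqrt(2)*sqrt(v)) = 6*sqrt(2)*sqrt(v))
f(y) = -9 + 6*I*sqrt(22) (f(y) = -9 + 6*sqrt(2)*sqrt(-11) = -9 + 6*sqrt(2)*(I*sqrt(11)) = -9 + 6*I*sqrt(22))
O(L) = 0
(39941 + 41704)*(f(-197) + O(160)) = (39941 + 41704)*((-9 + 6*I*sqrt(22)) + 0) = 81645*(-9 + 6*I*sqrt(22)) = -734805 + 489870*I*sqrt(22)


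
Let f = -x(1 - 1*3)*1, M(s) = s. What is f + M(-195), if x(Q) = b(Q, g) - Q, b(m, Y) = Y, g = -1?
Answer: -196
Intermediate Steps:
x(Q) = -1 - Q
f = -1 (f = -(-1 - (1 - 1*3))*1 = -(-1 - (1 - 3))*1 = -(-1 - 1*(-2))*1 = -(-1 + 2)*1 = -1*1*1 = -1*1 = -1)
f + M(-195) = -1 - 195 = -196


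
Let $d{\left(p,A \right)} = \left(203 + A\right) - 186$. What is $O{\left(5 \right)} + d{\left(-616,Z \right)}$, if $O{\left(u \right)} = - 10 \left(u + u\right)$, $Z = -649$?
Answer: $-732$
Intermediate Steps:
$d{\left(p,A \right)} = 17 + A$
$O{\left(u \right)} = - 20 u$ ($O{\left(u \right)} = - 10 \cdot 2 u = - 20 u$)
$O{\left(5 \right)} + d{\left(-616,Z \right)} = \left(-20\right) 5 + \left(17 - 649\right) = -100 - 632 = -732$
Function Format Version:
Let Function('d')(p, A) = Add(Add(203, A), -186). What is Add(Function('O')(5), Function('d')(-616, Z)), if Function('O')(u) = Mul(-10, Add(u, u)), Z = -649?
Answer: -732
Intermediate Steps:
Function('d')(p, A) = Add(17, A)
Function('O')(u) = Mul(-20, u) (Function('O')(u) = Mul(-10, Mul(2, u)) = Mul(-20, u))
Add(Function('O')(5), Function('d')(-616, Z)) = Add(Mul(-20, 5), Add(17, -649)) = Add(-100, -632) = -732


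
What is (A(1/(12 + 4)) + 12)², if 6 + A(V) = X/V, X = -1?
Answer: 100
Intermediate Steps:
A(V) = -6 - 1/V
(A(1/(12 + 4)) + 12)² = ((-6 - 1/(1/(12 + 4))) + 12)² = ((-6 - 1/(1/16)) + 12)² = ((-6 - 1/1/16) + 12)² = ((-6 - 1*16) + 12)² = ((-6 - 16) + 12)² = (-22 + 12)² = (-10)² = 100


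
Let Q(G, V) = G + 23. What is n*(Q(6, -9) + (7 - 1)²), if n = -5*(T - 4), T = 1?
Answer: 975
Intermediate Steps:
Q(G, V) = 23 + G
n = 15 (n = -5*(1 - 4) = -5*(-3) = 15)
n*(Q(6, -9) + (7 - 1)²) = 15*((23 + 6) + (7 - 1)²) = 15*(29 + 6²) = 15*(29 + 36) = 15*65 = 975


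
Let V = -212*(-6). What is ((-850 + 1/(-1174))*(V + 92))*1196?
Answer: -813959904472/587 ≈ -1.3866e+9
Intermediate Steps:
V = 1272
((-850 + 1/(-1174))*(V + 92))*1196 = ((-850 + 1/(-1174))*(1272 + 92))*1196 = ((-850 - 1/1174)*1364)*1196 = -997901/1174*1364*1196 = -680568482/587*1196 = -813959904472/587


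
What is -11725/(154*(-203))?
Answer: 1675/4466 ≈ 0.37506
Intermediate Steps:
-11725/(154*(-203)) = -11725/(-31262) = -11725*(-1/31262) = 1675/4466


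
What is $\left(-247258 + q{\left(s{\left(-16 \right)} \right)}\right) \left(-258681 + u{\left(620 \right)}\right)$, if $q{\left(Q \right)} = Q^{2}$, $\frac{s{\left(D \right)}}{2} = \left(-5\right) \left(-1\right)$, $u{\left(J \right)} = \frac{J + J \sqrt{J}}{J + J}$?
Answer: $63934955019 - 247158 \sqrt{155} \approx 6.3932 \cdot 10^{10}$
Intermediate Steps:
$u{\left(J \right)} = \frac{J + J^{\frac{3}{2}}}{2 J}$
$s{\left(D \right)} = 10$ ($s{\left(D \right)} = 2 \left(\left(-5\right) \left(-1\right)\right) = 2 \cdot 5 = 10$)
$\left(-247258 + q{\left(s{\left(-16 \right)} \right)}\right) \left(-258681 + u{\left(620 \right)}\right) = \left(-247258 + 10^{2}\right) \left(-258681 + \left(\frac{1}{2} + \frac{\sqrt{620}}{2}\right)\right) = \left(-247258 + 100\right) \left(-258681 + \left(\frac{1}{2} + \frac{2 \sqrt{155}}{2}\right)\right) = - 247158 \left(-258681 + \left(\frac{1}{2} + \sqrt{155}\right)\right) = - 247158 \left(- \frac{517361}{2} + \sqrt{155}\right) = 63934955019 - 247158 \sqrt{155}$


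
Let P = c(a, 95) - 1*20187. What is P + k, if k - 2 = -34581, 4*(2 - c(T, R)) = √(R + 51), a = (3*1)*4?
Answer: -54764 - √146/4 ≈ -54767.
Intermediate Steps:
a = 12 (a = 3*4 = 12)
c(T, R) = 2 - √(51 + R)/4 (c(T, R) = 2 - √(R + 51)/4 = 2 - √(51 + R)/4)
k = -34579 (k = 2 - 34581 = -34579)
P = -20185 - √146/4 (P = (2 - √(51 + 95)/4) - 1*20187 = (2 - √146/4) - 20187 = -20185 - √146/4 ≈ -20188.)
P + k = (-20185 - √146/4) - 34579 = -54764 - √146/4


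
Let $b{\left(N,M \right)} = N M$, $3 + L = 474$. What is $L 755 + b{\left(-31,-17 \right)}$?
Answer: $356132$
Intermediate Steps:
$L = 471$ ($L = -3 + 474 = 471$)
$b{\left(N,M \right)} = M N$
$L 755 + b{\left(-31,-17 \right)} = 471 \cdot 755 - -527 = 355605 + 527 = 356132$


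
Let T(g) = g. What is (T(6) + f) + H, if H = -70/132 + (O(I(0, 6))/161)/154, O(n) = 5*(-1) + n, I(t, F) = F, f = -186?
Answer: -6714101/37191 ≈ -180.53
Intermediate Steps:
O(n) = -5 + n
H = -19721/37191 (H = -70/132 + ((-5 + 6)/161)/154 = -70*1/132 + (1*(1/161))*(1/154) = -35/66 + (1/161)*(1/154) = -35/66 + 1/24794 = -19721/37191 ≈ -0.53026)
(T(6) + f) + H = (6 - 186) - 19721/37191 = -180 - 19721/37191 = -6714101/37191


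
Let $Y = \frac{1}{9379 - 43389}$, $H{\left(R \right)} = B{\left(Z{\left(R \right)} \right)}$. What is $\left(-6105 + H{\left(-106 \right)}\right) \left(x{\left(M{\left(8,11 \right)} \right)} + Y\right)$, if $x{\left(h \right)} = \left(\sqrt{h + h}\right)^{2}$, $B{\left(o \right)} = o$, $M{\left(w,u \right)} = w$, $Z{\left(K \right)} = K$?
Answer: $- \frac{3379771549}{34010} \approx -99376.0$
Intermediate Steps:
$H{\left(R \right)} = R$
$Y = - \frac{1}{34010}$ ($Y = \frac{1}{-34010} = - \frac{1}{34010} \approx -2.9403 \cdot 10^{-5}$)
$x{\left(h \right)} = 2 h$ ($x{\left(h \right)} = \left(\sqrt{2 h}\right)^{2} = \left(\sqrt{2} \sqrt{h}\right)^{2} = 2 h$)
$\left(-6105 + H{\left(-106 \right)}\right) \left(x{\left(M{\left(8,11 \right)} \right)} + Y\right) = \left(-6105 - 106\right) \left(2 \cdot 8 - \frac{1}{34010}\right) = - 6211 \left(16 - \frac{1}{34010}\right) = \left(-6211\right) \frac{544159}{34010} = - \frac{3379771549}{34010}$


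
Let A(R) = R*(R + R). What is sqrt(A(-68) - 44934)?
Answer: I*sqrt(35686) ≈ 188.91*I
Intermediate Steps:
A(R) = 2*R**2 (A(R) = R*(2*R) = 2*R**2)
sqrt(A(-68) - 44934) = sqrt(2*(-68)**2 - 44934) = sqrt(2*4624 - 44934) = sqrt(9248 - 44934) = sqrt(-35686) = I*sqrt(35686)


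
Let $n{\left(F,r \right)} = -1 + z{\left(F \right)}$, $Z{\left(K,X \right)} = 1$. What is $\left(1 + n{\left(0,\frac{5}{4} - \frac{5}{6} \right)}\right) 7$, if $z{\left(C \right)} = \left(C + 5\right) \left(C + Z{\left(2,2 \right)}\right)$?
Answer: $35$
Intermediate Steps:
$z{\left(C \right)} = \left(1 + C\right) \left(5 + C\right)$ ($z{\left(C \right)} = \left(C + 5\right) \left(C + 1\right) = \left(5 + C\right) \left(1 + C\right) = \left(1 + C\right) \left(5 + C\right)$)
$n{\left(F,r \right)} = 4 + F^{2} + 6 F$ ($n{\left(F,r \right)} = -1 + \left(5 + F^{2} + 6 F\right) = 4 + F^{2} + 6 F$)
$\left(1 + n{\left(0,\frac{5}{4} - \frac{5}{6} \right)}\right) 7 = \left(1 + \left(4 + 0^{2} + 6 \cdot 0\right)\right) 7 = \left(1 + \left(4 + 0 + 0\right)\right) 7 = \left(1 + 4\right) 7 = 5 \cdot 7 = 35$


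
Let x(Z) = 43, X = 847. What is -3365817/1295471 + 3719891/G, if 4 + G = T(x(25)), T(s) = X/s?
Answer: 207215197360948/874442925 ≈ 2.3697e+5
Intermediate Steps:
T(s) = 847/s
G = 675/43 (G = -4 + 847/43 = 675/43 ≈ 15.698)
-3365817/1295471 + 3719891/G = -3365817/1295471 + 3719891/(675/43) = -3365817*1/1295471 + 3719891*(43/675) = -3365817/1295471 + 159955313/675 = 207215197360948/874442925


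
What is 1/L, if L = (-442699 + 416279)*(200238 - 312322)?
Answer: 1/2961259280 ≈ 3.3769e-10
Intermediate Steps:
L = 2961259280 (L = -26420*(-112084) = 2961259280)
1/L = 1/2961259280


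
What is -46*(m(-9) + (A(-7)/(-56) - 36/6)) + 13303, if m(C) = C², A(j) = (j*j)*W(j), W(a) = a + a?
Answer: 18579/2 ≈ 9289.5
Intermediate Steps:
W(a) = 2*a
A(j) = 2*j³ (A(j) = (j*j)*(2*j) = j²*(2*j) = 2*j³)
-46*(m(-9) + (A(-7)/(-56) - 36/6)) + 13303 = -46*((-9)² + ((2*(-7)³)/(-56) - 36/6)) + 13303 = -46*(81 + ((2*(-343))*(-1/56) - 36*⅙)) + 13303 = -46*(81 + (-686*(-1/56) - 6)) + 13303 = -46*(81 + (49/4 - 6)) + 13303 = -46*(81 + 25/4) + 13303 = -46*349/4 + 13303 = -8027/2 + 13303 = 18579/2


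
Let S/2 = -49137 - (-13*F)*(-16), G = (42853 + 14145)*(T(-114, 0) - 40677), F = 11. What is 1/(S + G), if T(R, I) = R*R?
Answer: -1/1577864488 ≈ -6.3377e-10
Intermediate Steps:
T(R, I) = R**2
G = -1577761638 (G = (42853 + 14145)*((-114)**2 - 40677) = 56998*(12996 - 40677) = 56998*(-27681) = -1577761638)
S = -102850 (S = 2*(-49137 - (-13*11)*(-16)) = 2*(-49137 - (-143)*(-16)) = 2*(-49137 - 1*2288) = 2*(-49137 - 2288) = 2*(-51425) = -102850)
1/(S + G) = 1/(-102850 - 1577761638) = 1/(-1577864488) = -1/1577864488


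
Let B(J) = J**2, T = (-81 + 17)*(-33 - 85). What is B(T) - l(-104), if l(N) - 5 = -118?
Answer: 57032817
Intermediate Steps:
l(N) = -113 (l(N) = 5 - 118 = -113)
T = 7552 (T = -64*(-118) = 7552)
B(T) - l(-104) = 7552**2 - 1*(-113) = 57032704 + 113 = 57032817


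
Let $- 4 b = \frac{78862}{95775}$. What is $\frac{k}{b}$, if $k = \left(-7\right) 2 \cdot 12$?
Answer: $\frac{4597200}{5633} \approx 816.12$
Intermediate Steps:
$b = - \frac{39431}{191550}$ ($b = - \frac{78862 \cdot \frac{1}{95775}}{4} = \left(- \frac{1}{4}\right) \frac{78862}{95775} = - \frac{39431}{191550} \approx -0.20585$)
$k = -168$ ($k = \left(-14\right) 12 = -168$)
$\frac{k}{b} = - \frac{168}{- \frac{39431}{191550}} = \left(-168\right) \left(- \frac{191550}{39431}\right) = \frac{4597200}{5633}$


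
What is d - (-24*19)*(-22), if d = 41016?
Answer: 30984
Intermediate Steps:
d - (-24*19)*(-22) = 41016 - (-24*19)*(-22) = 41016 - (-456)*(-22) = 41016 - 1*10032 = 41016 - 10032 = 30984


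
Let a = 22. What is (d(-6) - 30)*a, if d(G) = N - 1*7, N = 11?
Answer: -572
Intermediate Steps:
d(G) = 4 (d(G) = 11 - 1*7 = 11 - 7 = 4)
(d(-6) - 30)*a = (4 - 30)*22 = -26*22 = -572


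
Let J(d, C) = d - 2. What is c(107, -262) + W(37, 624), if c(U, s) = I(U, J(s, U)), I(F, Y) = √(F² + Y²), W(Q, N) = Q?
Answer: 37 + √81145 ≈ 321.86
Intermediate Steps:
J(d, C) = -2 + d
c(U, s) = √(U² + (-2 + s)²)
c(107, -262) + W(37, 624) = √(107² + (-2 - 262)²) + 37 = √(11449 + (-264)²) + 37 = √(11449 + 69696) + 37 = √81145 + 37 = 37 + √81145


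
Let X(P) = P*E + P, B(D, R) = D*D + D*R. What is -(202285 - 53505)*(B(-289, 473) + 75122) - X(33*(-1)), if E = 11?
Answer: -3265125484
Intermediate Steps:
B(D, R) = D² + D*R
X(P) = 12*P (X(P) = P*11 + P = 11*P + P = 12*P)
-(202285 - 53505)*(B(-289, 473) + 75122) - X(33*(-1)) = -(202285 - 53505)*(-289*(-289 + 473) + 75122) - 12*33*(-1) = -148780*(-289*184 + 75122) - 12*(-33) = -148780*(-53176 + 75122) - 1*(-396) = -148780*21946 + 396 = -1*3265125880 + 396 = -3265125880 + 396 = -3265125484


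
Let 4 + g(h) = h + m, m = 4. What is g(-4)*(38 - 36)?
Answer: -8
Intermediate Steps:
g(h) = h (g(h) = -4 + (h + 4) = -4 + (4 + h) = h)
g(-4)*(38 - 36) = -4*(38 - 36) = -4*2 = -8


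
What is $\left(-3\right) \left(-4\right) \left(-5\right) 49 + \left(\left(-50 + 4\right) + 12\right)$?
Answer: $-2974$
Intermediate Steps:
$\left(-3\right) \left(-4\right) \left(-5\right) 49 + \left(\left(-50 + 4\right) + 12\right) = 12 \left(-5\right) 49 + \left(-46 + 12\right) = \left(-60\right) 49 - 34 = -2940 - 34 = -2974$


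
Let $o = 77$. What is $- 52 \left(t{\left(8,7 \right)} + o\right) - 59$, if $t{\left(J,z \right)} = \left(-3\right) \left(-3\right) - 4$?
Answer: $-4323$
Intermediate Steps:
$t{\left(J,z \right)} = 5$ ($t{\left(J,z \right)} = 9 - 4 = 5$)
$- 52 \left(t{\left(8,7 \right)} + o\right) - 59 = - 52 \left(5 + 77\right) - 59 = \left(-52\right) 82 - 59 = -4264 - 59 = -4323$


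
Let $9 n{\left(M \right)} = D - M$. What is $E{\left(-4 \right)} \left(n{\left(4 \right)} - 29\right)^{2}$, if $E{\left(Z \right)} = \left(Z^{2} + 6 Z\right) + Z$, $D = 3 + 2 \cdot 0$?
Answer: $- \frac{274576}{27} \approx -10169.0$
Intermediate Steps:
$D = 3$ ($D = 3 + 0 = 3$)
$E{\left(Z \right)} = Z^{2} + 7 Z$
$n{\left(M \right)} = \frac{1}{3} - \frac{M}{9}$ ($n{\left(M \right)} = \frac{3 - M}{9} = \frac{1}{3} - \frac{M}{9}$)
$E{\left(-4 \right)} \left(n{\left(4 \right)} - 29\right)^{2} = - 4 \left(7 - 4\right) \left(\left(\frac{1}{3} - \frac{4}{9}\right) - 29\right)^{2} = \left(-4\right) 3 \left(\left(\frac{1}{3} - \frac{4}{9}\right) - 29\right)^{2} = - 12 \left(- \frac{1}{9} - 29\right)^{2} = - 12 \left(- \frac{262}{9}\right)^{2} = \left(-12\right) \frac{68644}{81} = - \frac{274576}{27}$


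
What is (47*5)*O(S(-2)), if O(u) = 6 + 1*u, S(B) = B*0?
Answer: 1410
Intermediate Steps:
S(B) = 0
O(u) = 6 + u
(47*5)*O(S(-2)) = (47*5)*(6 + 0) = 235*6 = 1410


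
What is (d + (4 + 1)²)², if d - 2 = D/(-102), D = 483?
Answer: 573049/1156 ≈ 495.72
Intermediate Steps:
d = -93/34 (d = 2 + 483/(-102) = 2 + 483*(-1/102) = 2 - 161/34 = -93/34 ≈ -2.7353)
(d + (4 + 1)²)² = (-93/34 + (4 + 1)²)² = (-93/34 + 5²)² = (-93/34 + 25)² = (757/34)² = 573049/1156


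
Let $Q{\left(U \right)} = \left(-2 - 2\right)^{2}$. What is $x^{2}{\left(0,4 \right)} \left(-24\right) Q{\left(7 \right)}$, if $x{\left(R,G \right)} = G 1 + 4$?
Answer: $-24576$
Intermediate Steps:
$x{\left(R,G \right)} = 4 + G$ ($x{\left(R,G \right)} = G + 4 = 4 + G$)
$Q{\left(U \right)} = 16$ ($Q{\left(U \right)} = \left(-4\right)^{2} = 16$)
$x^{2}{\left(0,4 \right)} \left(-24\right) Q{\left(7 \right)} = \left(4 + 4\right)^{2} \left(-24\right) 16 = 8^{2} \left(-24\right) 16 = 64 \left(-24\right) 16 = \left(-1536\right) 16 = -24576$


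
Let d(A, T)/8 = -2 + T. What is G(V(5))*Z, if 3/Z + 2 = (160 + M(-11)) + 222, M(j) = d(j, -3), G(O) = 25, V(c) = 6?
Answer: 15/68 ≈ 0.22059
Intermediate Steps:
d(A, T) = -16 + 8*T (d(A, T) = 8*(-2 + T) = -16 + 8*T)
M(j) = -40 (M(j) = -16 + 8*(-3) = -16 - 24 = -40)
Z = 3/340 (Z = 3/(-2 + ((160 - 40) + 222)) = 3/(-2 + (120 + 222)) = 3/(-2 + 342) = 3/340 ≈ 0.0088235)
G(V(5))*Z = 25*(3/340) = 15/68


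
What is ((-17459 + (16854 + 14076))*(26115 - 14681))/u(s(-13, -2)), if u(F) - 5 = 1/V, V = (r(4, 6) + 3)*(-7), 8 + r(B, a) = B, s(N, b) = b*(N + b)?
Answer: 539095949/18 ≈ 2.9950e+7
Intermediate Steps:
r(B, a) = -8 + B
V = 7 (V = ((-8 + 4) + 3)*(-7) = (-4 + 3)*(-7) = -1*(-7) = 7)
u(F) = 36/7 (u(F) = 5 + 1/7 = 5 + ⅐ = 36/7)
((-17459 + (16854 + 14076))*(26115 - 14681))/u(s(-13, -2)) = ((-17459 + (16854 + 14076))*(26115 - 14681))/(36/7) = ((-17459 + 30930)*11434)*(7/36) = (13471*11434)*(7/36) = 154027414*(7/36) = 539095949/18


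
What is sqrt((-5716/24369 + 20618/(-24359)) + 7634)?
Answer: 2*sqrt(672395797012789966422)/593604471 ≈ 87.367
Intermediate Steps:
sqrt((-5716/24369 + 20618/(-24359)) + 7634) = sqrt((-5716*1/24369 + 20618*(-1/24359)) + 7634) = sqrt((-5716/24369 - 20618/24359) + 7634) = sqrt(-641676086/593604471 + 7634) = sqrt(4530934855528/593604471) = 2*sqrt(672395797012789966422)/593604471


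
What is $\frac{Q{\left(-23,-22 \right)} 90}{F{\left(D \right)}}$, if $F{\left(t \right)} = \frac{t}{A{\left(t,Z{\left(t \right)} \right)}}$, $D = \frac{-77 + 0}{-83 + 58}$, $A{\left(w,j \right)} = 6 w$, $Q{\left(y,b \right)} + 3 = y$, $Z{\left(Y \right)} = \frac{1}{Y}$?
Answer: $-14040$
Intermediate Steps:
$Q{\left(y,b \right)} = -3 + y$
$D = \frac{77}{25}$ ($D = - \frac{77}{-25} = \left(-77\right) \left(- \frac{1}{25}\right) = \frac{77}{25} \approx 3.08$)
$F{\left(t \right)} = \frac{1}{6}$ ($F{\left(t \right)} = \frac{t}{6 t} = t \frac{1}{6 t} = \frac{1}{6}$)
$\frac{Q{\left(-23,-22 \right)} 90}{F{\left(D \right)}} = \left(-3 - 23\right) 90 \frac{1}{\frac{1}{6}} = \left(-26\right) 90 \cdot 6 = \left(-2340\right) 6 = -14040$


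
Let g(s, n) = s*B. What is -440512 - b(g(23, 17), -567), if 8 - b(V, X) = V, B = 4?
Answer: -440428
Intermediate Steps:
g(s, n) = 4*s (g(s, n) = s*4 = 4*s)
b(V, X) = 8 - V
-440512 - b(g(23, 17), -567) = -440512 - (8 - 4*23) = -440512 - (8 - 1*92) = -440512 - (8 - 92) = -440512 - 1*(-84) = -440512 + 84 = -440428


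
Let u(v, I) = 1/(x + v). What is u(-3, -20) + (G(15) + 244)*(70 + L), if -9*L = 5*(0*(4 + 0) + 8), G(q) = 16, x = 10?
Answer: 1073809/63 ≈ 17045.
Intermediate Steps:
L = -40/9 (L = -5*(0*(4 + 0) + 8)/9 = -5*(0*4 + 8)/9 = -5*(0 + 8)/9 = -5*8/9 = -⅑*40 = -40/9 ≈ -4.4444)
u(v, I) = 1/(10 + v)
u(-3, -20) + (G(15) + 244)*(70 + L) = 1/(10 - 3) + (16 + 244)*(70 - 40/9) = 1/7 + 260*(590/9) = ⅐ + 153400/9 = 1073809/63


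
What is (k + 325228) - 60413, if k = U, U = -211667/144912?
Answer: 38374659613/144912 ≈ 2.6481e+5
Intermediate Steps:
U = -211667/144912 (U = -211667*1/144912 = -211667/144912 ≈ -1.4607)
k = -211667/144912 ≈ -1.4607
(k + 325228) - 60413 = (-211667/144912 + 325228) - 60413 = 47129228269/144912 - 60413 = 38374659613/144912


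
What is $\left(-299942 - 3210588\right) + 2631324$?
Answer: $-879206$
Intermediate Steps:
$\left(-299942 - 3210588\right) + 2631324 = -3510530 + 2631324 = -879206$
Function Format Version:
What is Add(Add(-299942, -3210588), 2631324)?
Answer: -879206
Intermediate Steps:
Add(Add(-299942, -3210588), 2631324) = Add(-3510530, 2631324) = -879206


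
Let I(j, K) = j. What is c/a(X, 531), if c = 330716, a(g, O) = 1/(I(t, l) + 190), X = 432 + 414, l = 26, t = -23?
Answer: 55229572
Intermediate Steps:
X = 846
a(g, O) = 1/167 (a(g, O) = 1/(-23 + 190) = 1/167)
c/a(X, 531) = 330716/(1/167) = 330716*167 = 55229572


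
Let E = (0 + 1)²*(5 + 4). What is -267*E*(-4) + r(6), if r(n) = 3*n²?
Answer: 9720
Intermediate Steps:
E = 9 (E = 1²*9 = 1*9 = 9)
-267*E*(-4) + r(6) = -2403*(-4) + 3*6² = -267*(-36) + 3*36 = 9612 + 108 = 9720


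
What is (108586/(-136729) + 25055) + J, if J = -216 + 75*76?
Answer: 4175458345/136729 ≈ 30538.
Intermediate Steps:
J = 5484 (J = -216 + 5700 = 5484)
(108586/(-136729) + 25055) + J = (108586/(-136729) + 25055) + 5484 = (108586*(-1/136729) + 25055) + 5484 = (-108586/136729 + 25055) + 5484 = 3425636509/136729 + 5484 = 4175458345/136729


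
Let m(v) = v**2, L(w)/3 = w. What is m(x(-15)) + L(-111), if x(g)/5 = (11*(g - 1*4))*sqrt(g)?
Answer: -16380708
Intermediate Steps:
L(w) = 3*w
x(g) = 5*sqrt(g)*(-44 + 11*g) (x(g) = 5*((11*(g - 1*4))*sqrt(g)) = 5*((11*(g - 4))*sqrt(g)) = 5*((11*(-4 + g))*sqrt(g)) = 5*((-44 + 11*g)*sqrt(g)) = 5*(sqrt(g)*(-44 + 11*g)) = 5*sqrt(g)*(-44 + 11*g))
m(x(-15)) + L(-111) = (55*sqrt(-15)*(-4 - 15))**2 + 3*(-111) = (55*(I*sqrt(15))*(-19))**2 - 333 = (-1045*I*sqrt(15))**2 - 333 = -16380375 - 333 = -16380708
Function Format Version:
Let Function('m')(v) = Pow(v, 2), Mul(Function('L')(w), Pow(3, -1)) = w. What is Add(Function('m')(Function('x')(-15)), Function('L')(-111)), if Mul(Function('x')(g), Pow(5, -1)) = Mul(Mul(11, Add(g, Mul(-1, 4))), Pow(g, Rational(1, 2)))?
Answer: -16380708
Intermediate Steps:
Function('L')(w) = Mul(3, w)
Function('x')(g) = Mul(5, Pow(g, Rational(1, 2)), Add(-44, Mul(11, g))) (Function('x')(g) = Mul(5, Mul(Mul(11, Add(g, Mul(-1, 4))), Pow(g, Rational(1, 2)))) = Mul(5, Mul(Mul(11, Add(g, -4)), Pow(g, Rational(1, 2)))) = Mul(5, Mul(Mul(11, Add(-4, g)), Pow(g, Rational(1, 2)))) = Mul(5, Mul(Add(-44, Mul(11, g)), Pow(g, Rational(1, 2)))) = Mul(5, Mul(Pow(g, Rational(1, 2)), Add(-44, Mul(11, g)))) = Mul(5, Pow(g, Rational(1, 2)), Add(-44, Mul(11, g))))
Add(Function('m')(Function('x')(-15)), Function('L')(-111)) = Add(Pow(Mul(55, Pow(-15, Rational(1, 2)), Add(-4, -15)), 2), Mul(3, -111)) = Add(Pow(Mul(55, Mul(I, Pow(15, Rational(1, 2))), -19), 2), -333) = Add(Pow(Mul(-1045, I, Pow(15, Rational(1, 2))), 2), -333) = Add(-16380375, -333) = -16380708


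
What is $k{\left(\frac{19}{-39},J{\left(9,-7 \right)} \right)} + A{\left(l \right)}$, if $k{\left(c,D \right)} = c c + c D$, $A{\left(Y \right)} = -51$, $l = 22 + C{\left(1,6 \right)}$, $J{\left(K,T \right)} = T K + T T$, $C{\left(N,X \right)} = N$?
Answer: $- \frac{66836}{1521} \approx -43.942$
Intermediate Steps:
$J{\left(K,T \right)} = T^{2} + K T$ ($J{\left(K,T \right)} = K T + T^{2} = T^{2} + K T$)
$l = 23$ ($l = 22 + 1 = 23$)
$k{\left(c,D \right)} = c^{2} + D c$
$k{\left(\frac{19}{-39},J{\left(9,-7 \right)} \right)} + A{\left(l \right)} = \frac{19}{-39} \left(- 7 \left(9 - 7\right) + \frac{19}{-39}\right) - 51 = 19 \left(- \frac{1}{39}\right) \left(\left(-7\right) 2 + 19 \left(- \frac{1}{39}\right)\right) - 51 = - \frac{19 \left(-14 - \frac{19}{39}\right)}{39} - 51 = \left(- \frac{19}{39}\right) \left(- \frac{565}{39}\right) - 51 = \frac{10735}{1521} - 51 = - \frac{66836}{1521}$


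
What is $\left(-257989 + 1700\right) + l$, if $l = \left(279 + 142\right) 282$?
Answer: $-137567$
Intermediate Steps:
$l = 118722$ ($l = 421 \cdot 282 = 118722$)
$\left(-257989 + 1700\right) + l = \left(-257989 + 1700\right) + 118722 = -256289 + 118722 = -137567$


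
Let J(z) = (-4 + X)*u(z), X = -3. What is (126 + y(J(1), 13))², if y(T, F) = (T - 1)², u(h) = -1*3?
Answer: 276676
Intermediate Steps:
u(h) = -3
J(z) = 21 (J(z) = (-4 - 3)*(-3) = -7*(-3) = 21)
y(T, F) = (-1 + T)²
(126 + y(J(1), 13))² = (126 + (-1 + 21)²)² = (126 + 20²)² = (126 + 400)² = 526² = 276676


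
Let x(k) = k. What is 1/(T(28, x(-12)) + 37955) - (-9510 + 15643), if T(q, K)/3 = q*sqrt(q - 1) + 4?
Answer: -8839508666774/1441302577 - 252*sqrt(3)/1441302577 ≈ -6133.0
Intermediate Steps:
T(q, K) = 12 + 3*q*sqrt(-1 + q) (T(q, K) = 3*(q*sqrt(q - 1) + 4) = 3*(q*sqrt(-1 + q) + 4) = 3*(4 + q*sqrt(-1 + q)) = 12 + 3*q*sqrt(-1 + q))
1/(T(28, x(-12)) + 37955) - (-9510 + 15643) = 1/((12 + 3*28*sqrt(-1 + 28)) + 37955) - (-9510 + 15643) = 1/((12 + 3*28*sqrt(27)) + 37955) - 1*6133 = 1/((12 + 3*28*(3*sqrt(3))) + 37955) - 6133 = 1/((12 + 252*sqrt(3)) + 37955) - 6133 = 1/(37967 + 252*sqrt(3)) - 6133 = -6133 + 1/(37967 + 252*sqrt(3))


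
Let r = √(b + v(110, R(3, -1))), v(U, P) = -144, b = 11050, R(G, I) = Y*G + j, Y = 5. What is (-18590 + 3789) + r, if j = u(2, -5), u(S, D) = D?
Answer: -14801 + √10906 ≈ -14697.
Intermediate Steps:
j = -5
R(G, I) = -5 + 5*G (R(G, I) = 5*G - 5 = -5 + 5*G)
r = √10906 (r = √(11050 - 144) = √10906 ≈ 104.43)
(-18590 + 3789) + r = (-18590 + 3789) + √10906 = -14801 + √10906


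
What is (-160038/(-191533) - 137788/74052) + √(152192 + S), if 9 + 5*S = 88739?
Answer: -3634953757/3545850429 + 9*√2098 ≈ 411.21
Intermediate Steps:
S = 17746 (S = -9/5 + (⅕)*88739 = -9/5 + 88739/5 = 17746)
(-160038/(-191533) - 137788/74052) + √(152192 + S) = (-160038/(-191533) - 137788/74052) + √(152192 + 17746) = (-160038*(-1/191533) - 137788*1/74052) + √169938 = (160038/191533 - 34447/18513) + 9*√2098 = -3634953757/3545850429 + 9*√2098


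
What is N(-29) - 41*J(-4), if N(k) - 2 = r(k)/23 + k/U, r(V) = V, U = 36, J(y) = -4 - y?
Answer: -55/828 ≈ -0.066425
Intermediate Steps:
N(k) = 2 + 59*k/828 (N(k) = 2 + (k/23 + k/36) = 2 + 59*k/828)
N(-29) - 41*J(-4) = (2 + (59/828)*(-29)) - 41*(-4 - 1*(-4)) = (2 - 1711/828) - 41*(-4 + 4) = -55/828 - 41*0 = -55/828 + 0 = -55/828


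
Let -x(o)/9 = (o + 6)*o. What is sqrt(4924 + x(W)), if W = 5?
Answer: sqrt(4429) ≈ 66.551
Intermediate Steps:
x(o) = -9*o*(6 + o) (x(o) = -9*(o + 6)*o = -9*(6 + o)*o = -9*o*(6 + o))
sqrt(4924 + x(W)) = sqrt(4924 - 9*5*(6 + 5)) = sqrt(4924 - 9*5*11) = sqrt(4924 - 495) = sqrt(4429)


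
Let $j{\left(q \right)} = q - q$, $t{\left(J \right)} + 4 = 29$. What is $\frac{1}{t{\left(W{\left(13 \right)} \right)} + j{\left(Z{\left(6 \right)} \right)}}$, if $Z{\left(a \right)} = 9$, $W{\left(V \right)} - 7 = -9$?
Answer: $\frac{1}{25} \approx 0.04$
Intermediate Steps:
$W{\left(V \right)} = -2$ ($W{\left(V \right)} = 7 - 9 = -2$)
$t{\left(J \right)} = 25$ ($t{\left(J \right)} = -4 + 29 = 25$)
$j{\left(q \right)} = 0$
$\frac{1}{t{\left(W{\left(13 \right)} \right)} + j{\left(Z{\left(6 \right)} \right)}} = \frac{1}{25 + 0} = \frac{1}{25}$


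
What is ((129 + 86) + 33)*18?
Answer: 4464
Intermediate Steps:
((129 + 86) + 33)*18 = (215 + 33)*18 = 248*18 = 4464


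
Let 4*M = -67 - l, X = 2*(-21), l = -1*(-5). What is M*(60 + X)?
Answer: -324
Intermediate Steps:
l = 5
X = -42
M = -18 (M = (-67 - 1*5)/4 = (-67 - 5)/4 = (1/4)*(-72) = -18)
M*(60 + X) = -18*(60 - 42) = -18*18 = -324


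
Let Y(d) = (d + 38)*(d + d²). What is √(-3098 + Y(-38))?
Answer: I*√3098 ≈ 55.66*I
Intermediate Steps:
Y(d) = (38 + d)*(d + d²)
√(-3098 + Y(-38)) = √(-3098 - 38*(38 + (-38)² + 39*(-38))) = √(-3098 - 38*(38 + 1444 - 1482)) = √(-3098 - 38*0) = √(-3098 + 0) = √(-3098) = I*√3098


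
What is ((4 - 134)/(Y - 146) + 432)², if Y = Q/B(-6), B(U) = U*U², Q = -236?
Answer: 458984570256/2449225 ≈ 1.8740e+5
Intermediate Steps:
B(U) = U³
Y = 59/54 (Y = -236/((-6)³) = -236/(-216) = -236*(-1/216) = 59/54 ≈ 1.0926)
((4 - 134)/(Y - 146) + 432)² = ((4 - 134)/(59/54 - 146) + 432)² = (-130/(-7825/54) + 432)² = (-130*(-54/7825) + 432)² = (1404/1565 + 432)² = (677484/1565)² = 458984570256/2449225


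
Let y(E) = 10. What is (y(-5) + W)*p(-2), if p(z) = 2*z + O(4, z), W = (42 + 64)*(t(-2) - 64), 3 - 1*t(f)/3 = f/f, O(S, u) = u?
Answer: 36828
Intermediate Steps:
t(f) = 6 (t(f) = 9 - 3*f/f = 9 - 3*1 = 9 - 3 = 6)
W = -6148 (W = (42 + 64)*(6 - 64) = 106*(-58) = -6148)
p(z) = 3*z (p(z) = 2*z + z = 3*z)
(y(-5) + W)*p(-2) = (10 - 6148)*(3*(-2)) = -6138*(-6) = 36828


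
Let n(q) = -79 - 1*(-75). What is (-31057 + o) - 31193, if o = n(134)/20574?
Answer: -640365752/10287 ≈ -62250.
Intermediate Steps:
n(q) = -4 (n(q) = -79 + 75 = -4)
o = -2/10287 (o = -4/20574 = -4*1/20574 = -2/10287 ≈ -0.00019442)
(-31057 + o) - 31193 = (-31057 - 2/10287) - 31193 = -319483361/10287 - 31193 = -640365752/10287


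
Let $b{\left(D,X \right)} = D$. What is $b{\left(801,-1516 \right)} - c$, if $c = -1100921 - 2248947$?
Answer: $3350669$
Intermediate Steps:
$c = -3349868$ ($c = -1100921 - 2248947 = -3349868$)
$b{\left(801,-1516 \right)} - c = 801 - -3349868 = 801 + 3349868 = 3350669$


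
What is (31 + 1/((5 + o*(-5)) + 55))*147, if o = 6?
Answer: 45619/10 ≈ 4561.9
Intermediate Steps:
(31 + 1/((5 + o*(-5)) + 55))*147 = (31 + 1/((5 + 6*(-5)) + 55))*147 = (31 + 1/((5 - 30) + 55))*147 = (31 + 1/(-25 + 55))*147 = (31 + 1/30)*147 = (931/30)*147 = 45619/10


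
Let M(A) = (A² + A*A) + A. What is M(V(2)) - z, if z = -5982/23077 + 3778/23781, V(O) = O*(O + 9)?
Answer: 543361268666/548794137 ≈ 990.10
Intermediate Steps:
V(O) = O*(9 + O)
M(A) = A + 2*A² (M(A) = (A² + A²) + A = 2*A² + A = A + 2*A²)
z = -55073036/548794137 (z = -5982*1/23077 + 3778*(1/23781) = -5982/23077 + 3778/23781 = -55073036/548794137 ≈ -0.10035)
M(V(2)) - z = (2*(9 + 2))*(1 + 2*(2*(9 + 2))) - 1*(-55073036/548794137) = (2*11)*(1 + 2*(2*11)) + 55073036/548794137 = 22*(1 + 2*22) + 55073036/548794137 = 22*(1 + 44) + 55073036/548794137 = 22*45 + 55073036/548794137 = 990 + 55073036/548794137 = 543361268666/548794137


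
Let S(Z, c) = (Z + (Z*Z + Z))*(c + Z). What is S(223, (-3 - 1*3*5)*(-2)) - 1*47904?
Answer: 12947421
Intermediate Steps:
S(Z, c) = (Z + c)*(Z² + 2*Z) (S(Z, c) = (Z + (Z² + Z))*(Z + c) = (Z + (Z + Z²))*(Z + c) = (Z² + 2*Z)*(Z + c) = (Z + c)*(Z² + 2*Z))
S(223, (-3 - 1*3*5)*(-2)) - 1*47904 = 223*(223² + 2*223 + 2*((-3 - 1*3*5)*(-2)) + 223*((-3 - 1*3*5)*(-2))) - 1*47904 = 223*(49729 + 446 + 2*((-3 - 3*5)*(-2)) + 223*((-3 - 3*5)*(-2))) - 47904 = 223*(49729 + 446 + 2*((-3 - 15)*(-2)) + 223*((-3 - 15)*(-2))) - 47904 = 223*(49729 + 446 + 2*(-18*(-2)) + 223*(-18*(-2))) - 47904 = 223*(49729 + 446 + 2*36 + 223*36) - 47904 = 223*(49729 + 446 + 72 + 8028) - 47904 = 223*58275 - 47904 = 12995325 - 47904 = 12947421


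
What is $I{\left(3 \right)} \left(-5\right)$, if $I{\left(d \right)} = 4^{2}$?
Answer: $-80$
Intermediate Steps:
$I{\left(d \right)} = 16$
$I{\left(3 \right)} \left(-5\right) = 16 \left(-5\right) = -80$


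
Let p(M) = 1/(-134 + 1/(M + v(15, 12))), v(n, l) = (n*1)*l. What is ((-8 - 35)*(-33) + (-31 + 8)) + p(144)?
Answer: 60607016/43415 ≈ 1396.0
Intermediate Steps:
v(n, l) = l*n (v(n, l) = n*l = l*n)
p(M) = 1/(-134 + 1/(180 + M)) (p(M) = 1/(-134 + 1/(M + 12*15)) = 1/(-134 + 1/(M + 180)) = 1/(-134 + 1/(180 + M)))
((-8 - 35)*(-33) + (-31 + 8)) + p(144) = ((-8 - 35)*(-33) + (-31 + 8)) + (-180 - 1*144)/(24119 + 134*144) = (-43*(-33) - 23) + (-180 - 144)/(24119 + 19296) = (1419 - 23) - 324/43415 = 1396 + (1/43415)*(-324) = 1396 - 324/43415 = 60607016/43415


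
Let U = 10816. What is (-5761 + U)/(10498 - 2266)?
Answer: 1685/2744 ≈ 0.61407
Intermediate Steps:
(-5761 + U)/(10498 - 2266) = (-5761 + 10816)/(10498 - 2266) = 5055/8232 = 5055*(1/8232) = 1685/2744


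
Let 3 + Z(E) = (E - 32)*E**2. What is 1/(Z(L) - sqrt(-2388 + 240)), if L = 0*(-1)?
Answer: I/(-3*I + 2*sqrt(537)) ≈ -0.0013908 + 0.021487*I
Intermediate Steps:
L = 0
Z(E) = -3 + E**2*(-32 + E) (Z(E) = -3 + (E - 32)*E**2 = -3 + (-32 + E)*E**2 = -3 + E**2*(-32 + E))
1/(Z(L) - sqrt(-2388 + 240)) = 1/((-3 + 0**3 - 32*0**2) - sqrt(-2388 + 240)) = 1/((-3 + 0 - 32*0) - sqrt(-2148)) = 1/((-3 + 0 + 0) - 2*I*sqrt(537)) = 1/(-3 - 2*I*sqrt(537))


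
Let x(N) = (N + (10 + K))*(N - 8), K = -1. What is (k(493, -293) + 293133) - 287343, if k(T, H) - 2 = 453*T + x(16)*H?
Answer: 170521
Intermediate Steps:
x(N) = (-8 + N)*(9 + N) (x(N) = (N + (10 - 1))*(N - 8) = (N + 9)*(-8 + N) = (9 + N)*(-8 + N) = (-8 + N)*(9 + N))
k(T, H) = 2 + 200*H + 453*T (k(T, H) = 2 + (453*T + (-72 + 16 + 16²)*H) = 2 + (453*T + (-72 + 16 + 256)*H) = 2 + (453*T + 200*H) = 2 + (200*H + 453*T) = 2 + 200*H + 453*T)
(k(493, -293) + 293133) - 287343 = ((2 + 200*(-293) + 453*493) + 293133) - 287343 = ((2 - 58600 + 223329) + 293133) - 287343 = (164731 + 293133) - 287343 = 457864 - 287343 = 170521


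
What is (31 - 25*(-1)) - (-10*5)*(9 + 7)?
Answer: 856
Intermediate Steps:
(31 - 25*(-1)) - (-10*5)*(9 + 7) = (31 + 25) - (-50)*16 = 56 - 1*(-800) = 56 + 800 = 856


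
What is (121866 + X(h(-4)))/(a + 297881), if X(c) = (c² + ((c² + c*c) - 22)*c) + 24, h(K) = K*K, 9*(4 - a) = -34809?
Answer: 194979/452629 ≈ 0.43077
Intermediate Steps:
a = 11615/3 (a = 4 - ⅑*(-34809) = 4 + 11603/3 = 11615/3 ≈ 3871.7)
h(K) = K²
X(c) = 24 + c² + c*(-22 + 2*c²) (X(c) = (c² + ((c² + c²) - 22)*c) + 24 = (c² + (2*c² - 22)*c) + 24 = (c² + (-22 + 2*c²)*c) + 24 = (c² + c*(-22 + 2*c²)) + 24 = 24 + c² + c*(-22 + 2*c²))
(121866 + X(h(-4)))/(a + 297881) = (121866 + (24 + ((-4)²)² - 22*(-4)² + 2*((-4)²)³))/(11615/3 + 297881) = (121866 + (24 + 16² - 22*16 + 2*16³))/(905258/3) = (121866 + (24 + 256 - 352 + 2*4096))*(3/905258) = (121866 + (24 + 256 - 352 + 8192))*(3/905258) = (121866 + 8120)*(3/905258) = 129986*(3/905258) = 194979/452629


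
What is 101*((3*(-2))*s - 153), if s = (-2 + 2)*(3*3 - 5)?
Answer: -15453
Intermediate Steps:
s = 0 (s = 0*(9 - 5) = 0*4 = 0)
101*((3*(-2))*s - 153) = 101*((3*(-2))*0 - 153) = 101*(-6*0 - 153) = 101*(0 - 153) = 101*(-153) = -15453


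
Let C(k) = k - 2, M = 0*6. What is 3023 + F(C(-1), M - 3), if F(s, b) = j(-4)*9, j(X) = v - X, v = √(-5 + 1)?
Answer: 3059 + 18*I ≈ 3059.0 + 18.0*I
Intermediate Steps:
M = 0
C(k) = -2 + k
v = 2*I (v = √(-4) = 2*I ≈ 2.0*I)
j(X) = -X + 2*I (j(X) = 2*I - X = -X + 2*I)
F(s, b) = 36 + 18*I (F(s, b) = (-1*(-4) + 2*I)*9 = (4 + 2*I)*9 = 36 + 18*I)
3023 + F(C(-1), M - 3) = 3023 + (36 + 18*I) = 3059 + 18*I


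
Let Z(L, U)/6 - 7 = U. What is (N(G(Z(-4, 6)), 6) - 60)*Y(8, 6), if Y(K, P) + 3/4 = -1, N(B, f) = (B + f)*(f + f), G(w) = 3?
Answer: -84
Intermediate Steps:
Z(L, U) = 42 + 6*U
N(B, f) = 2*f*(B + f) (N(B, f) = (B + f)*(2*f) = 2*f*(B + f))
Y(K, P) = -7/4 (Y(K, P) = -¾ - 1 = -7/4)
(N(G(Z(-4, 6)), 6) - 60)*Y(8, 6) = (2*6*(3 + 6) - 60)*(-7/4) = (2*6*9 - 60)*(-7/4) = (108 - 60)*(-7/4) = 48*(-7/4) = -84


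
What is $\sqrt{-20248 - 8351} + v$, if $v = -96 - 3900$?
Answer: $-3996 + i \sqrt{28599} \approx -3996.0 + 169.11 i$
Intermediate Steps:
$v = -3996$ ($v = -96 - 3900 = -3996$)
$\sqrt{-20248 - 8351} + v = \sqrt{-20248 - 8351} - 3996 = \sqrt{-28599} - 3996 = i \sqrt{28599} - 3996 = -3996 + i \sqrt{28599}$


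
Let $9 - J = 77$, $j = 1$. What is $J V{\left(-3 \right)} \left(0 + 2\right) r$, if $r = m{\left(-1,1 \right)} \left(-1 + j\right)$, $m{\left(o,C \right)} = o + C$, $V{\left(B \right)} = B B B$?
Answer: $0$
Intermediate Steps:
$V{\left(B \right)} = B^{3}$ ($V{\left(B \right)} = B^{2} B = B^{3}$)
$m{\left(o,C \right)} = C + o$
$J = -68$ ($J = 9 - 77 = -68$)
$r = 0$ ($r = \left(1 - 1\right) \left(-1 + 1\right) = 0 \cdot 0 = 0$)
$J V{\left(-3 \right)} \left(0 + 2\right) r = - 68 \left(-3\right)^{3} \left(0 + 2\right) 0 = - 68 \left(\left(-27\right) 2\right) 0 = \left(-68\right) \left(-54\right) 0 = 3672 \cdot 0 = 0$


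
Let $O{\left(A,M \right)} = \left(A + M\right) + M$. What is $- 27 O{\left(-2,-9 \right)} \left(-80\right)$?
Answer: $-43200$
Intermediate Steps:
$O{\left(A,M \right)} = A + 2 M$
$- 27 O{\left(-2,-9 \right)} \left(-80\right) = - 27 \left(-2 + 2 \left(-9\right)\right) \left(-80\right) = - 27 \left(-2 - 18\right) \left(-80\right) = \left(-27\right) \left(-20\right) \left(-80\right) = 540 \left(-80\right) = -43200$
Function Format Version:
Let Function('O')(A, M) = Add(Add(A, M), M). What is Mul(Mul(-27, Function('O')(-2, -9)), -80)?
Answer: -43200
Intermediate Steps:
Function('O')(A, M) = Add(A, Mul(2, M))
Mul(Mul(-27, Function('O')(-2, -9)), -80) = Mul(Mul(-27, Add(-2, Mul(2, -9))), -80) = Mul(Mul(-27, Add(-2, -18)), -80) = Mul(Mul(-27, -20), -80) = Mul(540, -80) = -43200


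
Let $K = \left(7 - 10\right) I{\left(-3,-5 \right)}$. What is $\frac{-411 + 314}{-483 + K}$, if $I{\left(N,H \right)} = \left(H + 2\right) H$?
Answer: $\frac{97}{528} \approx 0.18371$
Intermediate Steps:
$I{\left(N,H \right)} = H \left(2 + H\right)$ ($I{\left(N,H \right)} = \left(2 + H\right) H = H \left(2 + H\right)$)
$K = -45$ ($K = \left(7 - 10\right) \left(- 5 \left(2 - 5\right)\right) = - 3 \left(\left(-5\right) \left(-3\right)\right) = \left(-3\right) 15 = -45$)
$\frac{-411 + 314}{-483 + K} = \frac{-411 + 314}{-483 - 45} = - \frac{97}{-528} = \left(-97\right) \left(- \frac{1}{528}\right) = \frac{97}{528}$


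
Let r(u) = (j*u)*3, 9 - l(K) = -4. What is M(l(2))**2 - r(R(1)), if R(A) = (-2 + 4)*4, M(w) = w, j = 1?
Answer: 145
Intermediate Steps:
l(K) = 13 (l(K) = 9 - 1*(-4) = 9 + 4 = 13)
R(A) = 8 (R(A) = 2*4 = 8)
r(u) = 3*u (r(u) = (1*u)*3 = u*3 = 3*u)
M(l(2))**2 - r(R(1)) = 13**2 - 3*8 = 169 - 1*24 = 169 - 24 = 145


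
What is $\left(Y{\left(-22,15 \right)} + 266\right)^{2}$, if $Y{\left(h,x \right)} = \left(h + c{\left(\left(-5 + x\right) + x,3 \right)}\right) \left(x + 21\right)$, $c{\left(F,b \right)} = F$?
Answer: $139876$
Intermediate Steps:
$Y{\left(h,x \right)} = \left(21 + x\right) \left(-5 + h + 2 x\right)$ ($Y{\left(h,x \right)} = \left(h + \left(\left(-5 + x\right) + x\right)\right) \left(x + 21\right) = \left(h + \left(-5 + 2 x\right)\right) \left(21 + x\right) = \left(-5 + h + 2 x\right) \left(21 + x\right) = \left(21 + x\right) \left(-5 + h + 2 x\right)$)
$\left(Y{\left(-22,15 \right)} + 266\right)^{2} = \left(\left(-105 + 2 \cdot 15^{2} + 21 \left(-22\right) + 37 \cdot 15 - 330\right) + 266\right)^{2} = \left(\left(-105 + 2 \cdot 225 - 462 + 555 - 330\right) + 266\right)^{2} = \left(\left(-105 + 450 - 462 + 555 - 330\right) + 266\right)^{2} = \left(108 + 266\right)^{2} = 374^{2} = 139876$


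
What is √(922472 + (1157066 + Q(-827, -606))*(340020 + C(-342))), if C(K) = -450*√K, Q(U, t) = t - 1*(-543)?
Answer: √(393405082532 - 1561954050*I*√38) ≈ 6.2727e+5 - 7675.0*I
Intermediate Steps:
Q(U, t) = 543 + t (Q(U, t) = t + 543 = 543 + t)
√(922472 + (1157066 + Q(-827, -606))*(340020 + C(-342))) = √(922472 + (1157066 + (543 - 606))*(340020 - 1350*I*√38)) = √(922472 + (1157066 - 63)*(340020 - 1350*I*√38)) = √(922472 + 1157003*(340020 - 1350*I*√38)) = √(922472 + (393404160060 - 1561954050*I*√38)) = √(393405082532 - 1561954050*I*√38)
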